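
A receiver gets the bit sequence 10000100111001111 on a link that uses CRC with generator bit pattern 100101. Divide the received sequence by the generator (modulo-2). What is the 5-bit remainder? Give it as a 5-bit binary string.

00000

Modulo-2 division of 10000100111001111 by 100101:
  pos 0: 100001 XOR 100101 = 000100
  pos 3: 100001 XOR 100101 = 000100
  pos 6: 100110 XOR 100101 = 000011
  pos 10: 110111 XOR 100101 = 010010
  pos 11: 100101 XOR 100101 = 000000
Remainder = 00000 (zero — the frame passes the CRC check).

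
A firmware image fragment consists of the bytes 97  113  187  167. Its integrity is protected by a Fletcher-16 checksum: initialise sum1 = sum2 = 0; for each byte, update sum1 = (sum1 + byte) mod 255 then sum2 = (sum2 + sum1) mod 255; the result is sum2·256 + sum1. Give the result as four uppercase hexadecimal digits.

Running sums (mod 255):
  after byte 0 (97): sum1=97, sum2=97
  after byte 1 (113): sum1=210, sum2=52
  after byte 2 (187): sum1=142, sum2=194
  after byte 3 (167): sum1=54, sum2=248
Checksum = sum2·256 + sum1 = 248·256 + 54 = 63542 = 0xF836.

F836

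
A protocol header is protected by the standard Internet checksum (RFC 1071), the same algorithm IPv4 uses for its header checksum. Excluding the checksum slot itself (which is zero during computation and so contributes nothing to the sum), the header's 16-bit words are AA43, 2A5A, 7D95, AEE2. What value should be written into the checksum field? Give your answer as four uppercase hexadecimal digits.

One's-complement addition (fold any carry out of bit 15 back into bit 0):
  0xAA43 + 0x2A5A = 0x0D49D
  0xD49D + 0x7D95 = 0x15232 → wrap carry → 0x5233
  0x5233 + 0xAEE2 = 0x10115 → wrap carry → 0x0116
One's-complement sum = 0x0116.
Checksum = ~0x0116 & 0xFFFF = 0xFEE9.

FEE9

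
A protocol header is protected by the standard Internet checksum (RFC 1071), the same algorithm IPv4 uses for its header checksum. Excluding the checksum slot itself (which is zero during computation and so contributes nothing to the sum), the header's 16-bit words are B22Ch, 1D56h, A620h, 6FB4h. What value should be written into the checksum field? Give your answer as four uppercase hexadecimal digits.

1AA8

One's-complement addition (fold any carry out of bit 15 back into bit 0):
  0xB22C + 0x1D56 = 0x0CF82
  0xCF82 + 0xA620 = 0x175A2 → wrap carry → 0x75A3
  0x75A3 + 0x6FB4 = 0x0E557
One's-complement sum = 0xE557.
Checksum = ~0xE557 & 0xFFFF = 0x1AA8.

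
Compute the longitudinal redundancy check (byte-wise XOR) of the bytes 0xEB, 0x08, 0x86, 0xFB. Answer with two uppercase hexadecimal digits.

XOR the bytes together:
  start with 0xEB
  0xEB ⊕ 0x08 = 0xE3
  0xE3 ⊕ 0x86 = 0x65
  0x65 ⊕ 0xFB = 0x9E

9E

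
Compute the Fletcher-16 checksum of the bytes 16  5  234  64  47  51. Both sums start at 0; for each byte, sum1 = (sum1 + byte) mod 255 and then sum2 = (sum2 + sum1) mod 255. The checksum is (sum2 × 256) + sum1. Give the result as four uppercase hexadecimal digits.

77A2

Running sums (mod 255):
  after byte 0 (16): sum1=16, sum2=16
  after byte 1 (5): sum1=21, sum2=37
  after byte 2 (234): sum1=0, sum2=37
  after byte 3 (64): sum1=64, sum2=101
  after byte 4 (47): sum1=111, sum2=212
  after byte 5 (51): sum1=162, sum2=119
Checksum = sum2·256 + sum1 = 119·256 + 162 = 30626 = 0x77A2.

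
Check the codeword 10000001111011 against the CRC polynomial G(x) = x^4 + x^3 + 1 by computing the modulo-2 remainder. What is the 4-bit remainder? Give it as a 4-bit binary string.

0000

Modulo-2 division of 10000001111011 by 11001:
  pos 0: 10000 XOR 11001 = 01001
  pos 1: 10010 XOR 11001 = 01011
  pos 2: 10110 XOR 11001 = 01111
  pos 3: 11111 XOR 11001 = 00110
  pos 5: 11011 XOR 11001 = 00010
  pos 8: 10101 XOR 11001 = 01100
  pos 9: 11001 XOR 11001 = 00000
Remainder = 0000 (zero — the frame passes the CRC check).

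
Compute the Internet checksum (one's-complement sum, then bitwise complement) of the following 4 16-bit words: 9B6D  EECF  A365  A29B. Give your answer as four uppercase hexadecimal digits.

One's-complement addition (fold any carry out of bit 15 back into bit 0):
  0x9B6D + 0xEECF = 0x18A3C → wrap carry → 0x8A3D
  0x8A3D + 0xA365 = 0x12DA2 → wrap carry → 0x2DA3
  0x2DA3 + 0xA29B = 0x0D03E
One's-complement sum = 0xD03E.
Checksum = ~0xD03E & 0xFFFF = 0x2FC1.

2FC1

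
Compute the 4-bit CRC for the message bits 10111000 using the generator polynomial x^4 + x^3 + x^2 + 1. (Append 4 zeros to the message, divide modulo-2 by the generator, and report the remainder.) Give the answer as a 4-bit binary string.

1010

Append 4 zeros: 101110000000. Divide by 11101 (XOR where the leading bit is 1):
  pos 0: 10111 XOR 11101 = 01010
  pos 1: 10100 XOR 11101 = 01001
  pos 2: 10010 XOR 11101 = 01111
  pos 3: 11110 XOR 11101 = 00011
  pos 6: 11000 XOR 11101 = 00101
Remainder (last 4 bits) = 1010. This is the CRC / FCS.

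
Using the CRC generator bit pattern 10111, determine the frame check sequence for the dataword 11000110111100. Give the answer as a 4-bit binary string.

Append 4 zeros: 110001101111000000. Divide by 10111 (XOR where the leading bit is 1):
  pos 0: 11000 XOR 10111 = 01111
  pos 1: 11111 XOR 10111 = 01000
  pos 2: 10001 XOR 10111 = 00110
  pos 4: 11001 XOR 10111 = 01110
  pos 5: 11101 XOR 10111 = 01010
  pos 6: 10101 XOR 10111 = 00010
  pos 9: 10100 XOR 10111 = 00011
  pos 12: 11000 XOR 10111 = 01111
  pos 13: 11110 XOR 10111 = 01001
Remainder (last 4 bits) = 1001. This is the CRC / FCS.

1001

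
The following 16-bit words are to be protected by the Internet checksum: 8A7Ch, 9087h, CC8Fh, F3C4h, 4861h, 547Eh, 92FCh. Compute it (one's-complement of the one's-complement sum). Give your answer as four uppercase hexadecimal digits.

One's-complement addition (fold any carry out of bit 15 back into bit 0):
  0x8A7C + 0x9087 = 0x11B03 → wrap carry → 0x1B04
  0x1B04 + 0xCC8F = 0x0E793
  0xE793 + 0xF3C4 = 0x1DB57 → wrap carry → 0xDB58
  0xDB58 + 0x4861 = 0x123B9 → wrap carry → 0x23BA
  0x23BA + 0x547E = 0x07838
  0x7838 + 0x92FC = 0x10B34 → wrap carry → 0x0B35
One's-complement sum = 0x0B35.
Checksum = ~0x0B35 & 0xFFFF = 0xF4CA.

F4CA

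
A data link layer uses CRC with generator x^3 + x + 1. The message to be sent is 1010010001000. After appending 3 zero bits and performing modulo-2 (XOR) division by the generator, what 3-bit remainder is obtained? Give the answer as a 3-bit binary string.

001

Append 3 zeros: 1010010001000000. Divide by 1011 (XOR where the leading bit is 1):
  pos 0: 1010 XOR 1011 = 0001
  pos 3: 1010 XOR 1011 = 0001
  pos 6: 1001 XOR 1011 = 0010
  pos 8: 1000 XOR 1011 = 0011
  pos 10: 1100 XOR 1011 = 0111
  pos 11: 1110 XOR 1011 = 0101
  pos 12: 1010 XOR 1011 = 0001
Remainder (last 3 bits) = 001. This is the CRC / FCS.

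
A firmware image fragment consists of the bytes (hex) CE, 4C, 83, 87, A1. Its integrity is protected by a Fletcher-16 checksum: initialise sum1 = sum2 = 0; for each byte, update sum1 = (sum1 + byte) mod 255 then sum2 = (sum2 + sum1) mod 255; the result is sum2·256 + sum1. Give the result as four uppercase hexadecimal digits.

76C7

Running sums (mod 255):
  after byte 0 (CE): sum1=206, sum2=206
  after byte 1 (4C): sum1=27, sum2=233
  after byte 2 (83): sum1=158, sum2=136
  after byte 3 (87): sum1=38, sum2=174
  after byte 4 (A1): sum1=199, sum2=118
Checksum = sum2·256 + sum1 = 118·256 + 199 = 30407 = 0x76C7.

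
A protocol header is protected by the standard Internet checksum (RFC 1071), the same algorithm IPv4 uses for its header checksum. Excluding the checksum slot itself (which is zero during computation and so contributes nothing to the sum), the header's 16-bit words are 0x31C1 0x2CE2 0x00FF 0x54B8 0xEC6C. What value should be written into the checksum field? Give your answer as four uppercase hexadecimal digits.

One's-complement addition (fold any carry out of bit 15 back into bit 0):
  0x31C1 + 0x2CE2 = 0x05EA3
  0x5EA3 + 0x00FF = 0x05FA2
  0x5FA2 + 0x54B8 = 0x0B45A
  0xB45A + 0xEC6C = 0x1A0C6 → wrap carry → 0xA0C7
One's-complement sum = 0xA0C7.
Checksum = ~0xA0C7 & 0xFFFF = 0x5F38.

5F38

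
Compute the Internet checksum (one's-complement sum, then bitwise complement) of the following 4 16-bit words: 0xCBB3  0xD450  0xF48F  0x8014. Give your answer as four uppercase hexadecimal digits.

One's-complement addition (fold any carry out of bit 15 back into bit 0):
  0xCBB3 + 0xD450 = 0x1A003 → wrap carry → 0xA004
  0xA004 + 0xF48F = 0x19493 → wrap carry → 0x9494
  0x9494 + 0x8014 = 0x114A8 → wrap carry → 0x14A9
One's-complement sum = 0x14A9.
Checksum = ~0x14A9 & 0xFFFF = 0xEB56.

EB56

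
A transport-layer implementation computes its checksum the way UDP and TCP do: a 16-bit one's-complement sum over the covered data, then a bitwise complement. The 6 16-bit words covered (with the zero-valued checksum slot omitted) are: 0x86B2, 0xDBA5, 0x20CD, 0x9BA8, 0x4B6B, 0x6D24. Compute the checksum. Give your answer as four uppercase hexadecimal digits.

One's-complement addition (fold any carry out of bit 15 back into bit 0):
  0x86B2 + 0xDBA5 = 0x16257 → wrap carry → 0x6258
  0x6258 + 0x20CD = 0x08325
  0x8325 + 0x9BA8 = 0x11ECD → wrap carry → 0x1ECE
  0x1ECE + 0x4B6B = 0x06A39
  0x6A39 + 0x6D24 = 0x0D75D
One's-complement sum = 0xD75D.
Checksum = ~0xD75D & 0xFFFF = 0x28A2.

28A2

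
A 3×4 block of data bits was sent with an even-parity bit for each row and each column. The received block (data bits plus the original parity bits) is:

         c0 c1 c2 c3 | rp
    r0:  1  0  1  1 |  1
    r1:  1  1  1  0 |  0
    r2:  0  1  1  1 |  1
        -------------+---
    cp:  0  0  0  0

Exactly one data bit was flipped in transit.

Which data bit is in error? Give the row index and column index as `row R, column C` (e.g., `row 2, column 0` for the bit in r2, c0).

Recompute each row's even parity and compare to rp:
  r0: data parity 1, sent rp 1 → ok
  r1: data parity 1, sent rp 0 → mismatch
  r2: data parity 1, sent rp 1 → ok
Recompute each column's even parity and compare to cp:
  c0: data parity 0, sent cp 0 → ok
  c1: data parity 0, sent cp 0 → ok
  c2: data parity 1, sent cp 0 → mismatch
  c3: data parity 0, sent cp 0 → ok
Exactly one row (r1) and one column (c2) fail → the flipped bit is at their intersection.

row 1, column 2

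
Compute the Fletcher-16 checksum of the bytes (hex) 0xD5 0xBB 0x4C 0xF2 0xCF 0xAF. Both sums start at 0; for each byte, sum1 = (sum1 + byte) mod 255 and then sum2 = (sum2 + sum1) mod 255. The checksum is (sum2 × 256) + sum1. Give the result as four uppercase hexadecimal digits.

0750

Running sums (mod 255):
  after byte 0 (0xD5): sum1=213, sum2=213
  after byte 1 (0xBB): sum1=145, sum2=103
  after byte 2 (0x4C): sum1=221, sum2=69
  after byte 3 (0xF2): sum1=208, sum2=22
  after byte 4 (0xCF): sum1=160, sum2=182
  after byte 5 (0xAF): sum1=80, sum2=7
Checksum = sum2·256 + sum1 = 7·256 + 80 = 1872 = 0x0750.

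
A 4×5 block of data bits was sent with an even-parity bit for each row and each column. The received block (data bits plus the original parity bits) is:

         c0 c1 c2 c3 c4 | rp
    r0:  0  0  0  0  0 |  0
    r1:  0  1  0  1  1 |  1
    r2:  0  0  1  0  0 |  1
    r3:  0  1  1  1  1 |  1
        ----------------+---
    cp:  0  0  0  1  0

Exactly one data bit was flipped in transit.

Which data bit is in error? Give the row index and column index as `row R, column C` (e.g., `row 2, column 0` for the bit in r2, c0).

Recompute each row's even parity and compare to rp:
  r0: data parity 0, sent rp 0 → ok
  r1: data parity 1, sent rp 1 → ok
  r2: data parity 1, sent rp 1 → ok
  r3: data parity 0, sent rp 1 → mismatch
Recompute each column's even parity and compare to cp:
  c0: data parity 0, sent cp 0 → ok
  c1: data parity 0, sent cp 0 → ok
  c2: data parity 0, sent cp 0 → ok
  c3: data parity 0, sent cp 1 → mismatch
  c4: data parity 0, sent cp 0 → ok
Exactly one row (r3) and one column (c3) fail → the flipped bit is at their intersection.

row 3, column 3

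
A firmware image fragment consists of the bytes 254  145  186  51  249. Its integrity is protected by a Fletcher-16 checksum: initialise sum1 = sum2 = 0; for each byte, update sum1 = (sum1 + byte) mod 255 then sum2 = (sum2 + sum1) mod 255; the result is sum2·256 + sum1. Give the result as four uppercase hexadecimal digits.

D178

Running sums (mod 255):
  after byte 0 (254): sum1=254, sum2=254
  after byte 1 (145): sum1=144, sum2=143
  after byte 2 (186): sum1=75, sum2=218
  after byte 3 (51): sum1=126, sum2=89
  after byte 4 (249): sum1=120, sum2=209
Checksum = sum2·256 + sum1 = 209·256 + 120 = 53624 = 0xD178.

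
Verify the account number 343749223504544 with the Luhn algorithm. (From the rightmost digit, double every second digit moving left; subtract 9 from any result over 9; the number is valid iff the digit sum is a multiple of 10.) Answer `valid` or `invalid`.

From the right, keep odd positions and double even positions (subtract 9 from any doubled value over 9):
  doubled (positions 2,4,...): 8 8 1 4 9 5 8 → sum 43
  kept (positions 1,3,...): 4 5 0 3 2 4 3 3 → sum 24
Total = 67.
67 mod 10 = 7, so the number is invalid.

invalid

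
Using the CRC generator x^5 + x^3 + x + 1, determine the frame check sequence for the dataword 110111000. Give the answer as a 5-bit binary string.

00100

Append 5 zeros: 11011100000000. Divide by 101011 (XOR where the leading bit is 1):
  pos 0: 110111 XOR 101011 = 011100
  pos 1: 111000 XOR 101011 = 010011
  pos 2: 100110 XOR 101011 = 001101
  pos 4: 110100 XOR 101011 = 011111
  pos 5: 111110 XOR 101011 = 010101
  pos 6: 101010 XOR 101011 = 000001
Remainder (last 5 bits) = 00100. This is the CRC / FCS.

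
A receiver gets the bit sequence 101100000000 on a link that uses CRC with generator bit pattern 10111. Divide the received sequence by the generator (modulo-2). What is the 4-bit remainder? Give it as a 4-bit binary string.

Modulo-2 division of 101100000000 by 10111:
  pos 0: 10110 XOR 10111 = 00001
  pos 4: 10000 XOR 10111 = 00111
  pos 6: 11100 XOR 10111 = 01011
  pos 7: 10110 XOR 10111 = 00001
Remainder = 0001 (nonzero — an error is detected).

0001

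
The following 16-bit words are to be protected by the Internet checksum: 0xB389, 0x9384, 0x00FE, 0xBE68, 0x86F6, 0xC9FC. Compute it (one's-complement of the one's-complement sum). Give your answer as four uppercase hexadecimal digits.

One's-complement addition (fold any carry out of bit 15 back into bit 0):
  0xB389 + 0x9384 = 0x1470D → wrap carry → 0x470E
  0x470E + 0x00FE = 0x0480C
  0x480C + 0xBE68 = 0x10674 → wrap carry → 0x0675
  0x0675 + 0x86F6 = 0x08D6B
  0x8D6B + 0xC9FC = 0x15767 → wrap carry → 0x5768
One's-complement sum = 0x5768.
Checksum = ~0x5768 & 0xFFFF = 0xA897.

A897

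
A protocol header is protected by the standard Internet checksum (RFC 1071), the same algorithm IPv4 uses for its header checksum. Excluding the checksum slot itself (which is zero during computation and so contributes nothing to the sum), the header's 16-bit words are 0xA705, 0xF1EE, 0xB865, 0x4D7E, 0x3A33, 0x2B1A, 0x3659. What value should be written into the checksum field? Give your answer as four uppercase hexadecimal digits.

C580

One's-complement addition (fold any carry out of bit 15 back into bit 0):
  0xA705 + 0xF1EE = 0x198F3 → wrap carry → 0x98F4
  0x98F4 + 0xB865 = 0x15159 → wrap carry → 0x515A
  0x515A + 0x4D7E = 0x09ED8
  0x9ED8 + 0x3A33 = 0x0D90B
  0xD90B + 0x2B1A = 0x10425 → wrap carry → 0x0426
  0x0426 + 0x3659 = 0x03A7F
One's-complement sum = 0x3A7F.
Checksum = ~0x3A7F & 0xFFFF = 0xC580.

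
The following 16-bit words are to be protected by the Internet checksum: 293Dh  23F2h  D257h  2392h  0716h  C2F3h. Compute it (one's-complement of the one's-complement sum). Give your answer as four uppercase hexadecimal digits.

One's-complement addition (fold any carry out of bit 15 back into bit 0):
  0x293D + 0x23F2 = 0x04D2F
  0x4D2F + 0xD257 = 0x11F86 → wrap carry → 0x1F87
  0x1F87 + 0x2392 = 0x04319
  0x4319 + 0x0716 = 0x04A2F
  0x4A2F + 0xC2F3 = 0x10D22 → wrap carry → 0x0D23
One's-complement sum = 0x0D23.
Checksum = ~0x0D23 & 0xFFFF = 0xF2DC.

F2DC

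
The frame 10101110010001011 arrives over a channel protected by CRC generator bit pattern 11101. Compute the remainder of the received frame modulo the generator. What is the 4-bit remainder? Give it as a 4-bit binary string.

Modulo-2 division of 10101110010001011 by 11101:
  pos 0: 10101 XOR 11101 = 01000
  pos 1: 10001 XOR 11101 = 01100
  pos 2: 11001 XOR 11101 = 00100
  pos 4: 10000 XOR 11101 = 01101
  pos 5: 11011 XOR 11101 = 00110
  pos 7: 11000 XOR 11101 = 00101
  pos 9: 10101 XOR 11101 = 01000
  pos 10: 10000 XOR 11101 = 01101
  pos 11: 11011 XOR 11101 = 00110
Remainder = 1101 (nonzero — an error is detected).

1101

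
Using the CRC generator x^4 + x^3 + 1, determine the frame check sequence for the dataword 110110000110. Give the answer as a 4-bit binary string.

0111

Append 4 zeros: 1101100001100000. Divide by 11001 (XOR where the leading bit is 1):
  pos 0: 11011 XOR 11001 = 00010
  pos 3: 10000 XOR 11001 = 01001
  pos 4: 10010 XOR 11001 = 01011
  pos 5: 10111 XOR 11001 = 01110
  pos 6: 11101 XOR 11001 = 00100
  pos 8: 10000 XOR 11001 = 01001
  pos 9: 10010 XOR 11001 = 01011
  pos 10: 10110 XOR 11001 = 01111
  pos 11: 11110 XOR 11001 = 00111
Remainder (last 4 bits) = 0111. This is the CRC / FCS.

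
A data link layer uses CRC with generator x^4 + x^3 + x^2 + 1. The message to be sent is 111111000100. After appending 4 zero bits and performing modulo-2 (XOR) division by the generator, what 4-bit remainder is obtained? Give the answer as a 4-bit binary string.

0001

Append 4 zeros: 1111110001000000. Divide by 11101 (XOR where the leading bit is 1):
  pos 0: 11111 XOR 11101 = 00010
  pos 3: 10100 XOR 11101 = 01001
  pos 4: 10010 XOR 11101 = 01111
  pos 5: 11111 XOR 11101 = 00010
  pos 8: 10000 XOR 11101 = 01101
  pos 9: 11010 XOR 11101 = 00111
  pos 11: 11100 XOR 11101 = 00001
Remainder (last 4 bits) = 0001. This is the CRC / FCS.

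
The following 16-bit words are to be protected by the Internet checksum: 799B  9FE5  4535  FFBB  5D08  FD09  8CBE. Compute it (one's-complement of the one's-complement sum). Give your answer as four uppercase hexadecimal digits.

One's-complement addition (fold any carry out of bit 15 back into bit 0):
  0x799B + 0x9FE5 = 0x11980 → wrap carry → 0x1981
  0x1981 + 0x4535 = 0x05EB6
  0x5EB6 + 0xFFBB = 0x15E71 → wrap carry → 0x5E72
  0x5E72 + 0x5D08 = 0x0BB7A
  0xBB7A + 0xFD09 = 0x1B883 → wrap carry → 0xB884
  0xB884 + 0x8CBE = 0x14542 → wrap carry → 0x4543
One's-complement sum = 0x4543.
Checksum = ~0x4543 & 0xFFFF = 0xBABC.

BABC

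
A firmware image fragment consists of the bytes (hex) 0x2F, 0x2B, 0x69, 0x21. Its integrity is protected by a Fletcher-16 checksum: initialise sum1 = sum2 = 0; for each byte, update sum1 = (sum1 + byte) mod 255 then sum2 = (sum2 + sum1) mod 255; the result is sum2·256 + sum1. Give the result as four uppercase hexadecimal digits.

32E4

Running sums (mod 255):
  after byte 0 (0x2F): sum1=47, sum2=47
  after byte 1 (0x2B): sum1=90, sum2=137
  after byte 2 (0x69): sum1=195, sum2=77
  after byte 3 (0x21): sum1=228, sum2=50
Checksum = sum2·256 + sum1 = 50·256 + 228 = 13028 = 0x32E4.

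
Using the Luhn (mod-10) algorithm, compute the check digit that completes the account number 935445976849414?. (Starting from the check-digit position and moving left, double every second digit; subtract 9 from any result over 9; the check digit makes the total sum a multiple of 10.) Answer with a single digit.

9

Partial digits right→left: 4 1 4 9 4 8 6 7 9 5 4 4 5 3 9
Double every second digit counting from the check-digit position (so the 1st, 3rd, 5th, ... of the partial from the right).
  doubled (with −9 where >9): 8 8 8 3 9 8 1 9 → sum 54
  kept as-is: 1 9 8 7 5 4 3 → sum 37
Total = 54 + 37 = 91.
Check digit = (10 − (91 mod 10)) mod 10 = 9.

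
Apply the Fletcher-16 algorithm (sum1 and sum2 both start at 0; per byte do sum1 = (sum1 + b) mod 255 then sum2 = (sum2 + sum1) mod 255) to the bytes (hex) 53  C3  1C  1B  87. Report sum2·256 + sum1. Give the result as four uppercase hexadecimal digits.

Running sums (mod 255):
  after byte 0 (53): sum1=83, sum2=83
  after byte 1 (C3): sum1=23, sum2=106
  after byte 2 (1C): sum1=51, sum2=157
  after byte 3 (1B): sum1=78, sum2=235
  after byte 4 (87): sum1=213, sum2=193
Checksum = sum2·256 + sum1 = 193·256 + 213 = 49621 = 0xC1D5.

C1D5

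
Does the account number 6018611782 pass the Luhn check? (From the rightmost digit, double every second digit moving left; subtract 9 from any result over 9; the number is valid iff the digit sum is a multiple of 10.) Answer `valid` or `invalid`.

invalid

From the right, keep odd positions and double even positions (subtract 9 from any doubled value over 9):
  doubled (positions 2,4,...): 7 2 3 2 3 → sum 17
  kept (positions 1,3,...): 2 7 1 8 0 → sum 18
Total = 35.
35 mod 10 = 5, so the number is invalid.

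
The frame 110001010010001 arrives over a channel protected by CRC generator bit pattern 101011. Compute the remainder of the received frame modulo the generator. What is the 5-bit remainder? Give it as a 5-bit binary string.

Modulo-2 division of 110001010010001 by 101011:
  pos 0: 110001 XOR 101011 = 011010
  pos 1: 110100 XOR 101011 = 011111
  pos 2: 111111 XOR 101011 = 010100
  pos 3: 101000 XOR 101011 = 000011
  pos 7: 110100 XOR 101011 = 011111
  pos 8: 111110 XOR 101011 = 010101
  pos 9: 101011 XOR 101011 = 000000
Remainder = 00000 (zero — the frame passes the CRC check).

00000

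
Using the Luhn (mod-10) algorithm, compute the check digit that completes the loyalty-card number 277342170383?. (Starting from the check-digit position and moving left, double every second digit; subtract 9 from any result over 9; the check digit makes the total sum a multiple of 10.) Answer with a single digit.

Partial digits right→left: 3 8 3 0 7 1 2 4 3 7 7 2
Double every second digit counting from the check-digit position (so the 1st, 3rd, 5th, ... of the partial from the right).
  doubled (with −9 where >9): 6 6 5 4 6 5 → sum 32
  kept as-is: 8 0 1 4 7 2 → sum 22
Total = 32 + 22 = 54.
Check digit = (10 − (54 mod 10)) mod 10 = 6.

6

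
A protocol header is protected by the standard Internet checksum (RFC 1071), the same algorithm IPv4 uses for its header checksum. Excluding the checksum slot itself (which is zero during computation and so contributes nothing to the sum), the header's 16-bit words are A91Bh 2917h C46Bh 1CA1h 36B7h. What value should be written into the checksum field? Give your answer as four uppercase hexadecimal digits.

1609

One's-complement addition (fold any carry out of bit 15 back into bit 0):
  0xA91B + 0x2917 = 0x0D232
  0xD232 + 0xC46B = 0x1969D → wrap carry → 0x969E
  0x969E + 0x1CA1 = 0x0B33F
  0xB33F + 0x36B7 = 0x0E9F6
One's-complement sum = 0xE9F6.
Checksum = ~0xE9F6 & 0xFFFF = 0x1609.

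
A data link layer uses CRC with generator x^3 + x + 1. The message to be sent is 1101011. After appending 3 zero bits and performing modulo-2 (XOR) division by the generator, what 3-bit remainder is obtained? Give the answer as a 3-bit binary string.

Append 3 zeros: 1101011000. Divide by 1011 (XOR where the leading bit is 1):
  pos 0: 1101 XOR 1011 = 0110
  pos 1: 1100 XOR 1011 = 0111
  pos 2: 1111 XOR 1011 = 0100
  pos 3: 1001 XOR 1011 = 0010
  pos 5: 1000 XOR 1011 = 0011
Remainder (last 3 bits) = 110. This is the CRC / FCS.

110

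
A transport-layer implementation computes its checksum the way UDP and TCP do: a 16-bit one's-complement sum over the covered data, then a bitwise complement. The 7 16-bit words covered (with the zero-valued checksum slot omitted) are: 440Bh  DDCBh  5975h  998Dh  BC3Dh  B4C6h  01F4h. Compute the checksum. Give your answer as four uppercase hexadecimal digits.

782D

One's-complement addition (fold any carry out of bit 15 back into bit 0):
  0x440B + 0xDDCB = 0x121D6 → wrap carry → 0x21D7
  0x21D7 + 0x5975 = 0x07B4C
  0x7B4C + 0x998D = 0x114D9 → wrap carry → 0x14DA
  0x14DA + 0xBC3D = 0x0D117
  0xD117 + 0xB4C6 = 0x185DD → wrap carry → 0x85DE
  0x85DE + 0x01F4 = 0x087D2
One's-complement sum = 0x87D2.
Checksum = ~0x87D2 & 0xFFFF = 0x782D.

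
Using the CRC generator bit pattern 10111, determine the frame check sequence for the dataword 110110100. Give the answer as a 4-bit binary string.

Append 4 zeros: 1101101000000. Divide by 10111 (XOR where the leading bit is 1):
  pos 0: 11011 XOR 10111 = 01100
  pos 1: 11000 XOR 10111 = 01111
  pos 2: 11111 XOR 10111 = 01000
  pos 3: 10000 XOR 10111 = 00111
  pos 5: 11100 XOR 10111 = 01011
  pos 6: 10110 XOR 10111 = 00001
Remainder (last 4 bits) = 0100. This is the CRC / FCS.

0100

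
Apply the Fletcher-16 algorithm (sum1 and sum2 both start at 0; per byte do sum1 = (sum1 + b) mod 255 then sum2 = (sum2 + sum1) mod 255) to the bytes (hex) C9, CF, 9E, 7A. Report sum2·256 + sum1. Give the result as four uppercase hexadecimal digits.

Running sums (mod 255):
  after byte 0 (C9): sum1=201, sum2=201
  after byte 1 (CF): sum1=153, sum2=99
  after byte 2 (9E): sum1=56, sum2=155
  after byte 3 (7A): sum1=178, sum2=78
Checksum = sum2·256 + sum1 = 78·256 + 178 = 20146 = 0x4EB2.

4EB2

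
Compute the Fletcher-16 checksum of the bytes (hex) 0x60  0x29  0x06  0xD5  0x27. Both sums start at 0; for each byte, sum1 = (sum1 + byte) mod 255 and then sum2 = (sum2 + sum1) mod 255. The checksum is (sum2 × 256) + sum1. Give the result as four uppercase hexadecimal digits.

6B8C

Running sums (mod 255):
  after byte 0 (0x60): sum1=96, sum2=96
  after byte 1 (0x29): sum1=137, sum2=233
  after byte 2 (0x06): sum1=143, sum2=121
  after byte 3 (0xD5): sum1=101, sum2=222
  after byte 4 (0x27): sum1=140, sum2=107
Checksum = sum2·256 + sum1 = 107·256 + 140 = 27532 = 0x6B8C.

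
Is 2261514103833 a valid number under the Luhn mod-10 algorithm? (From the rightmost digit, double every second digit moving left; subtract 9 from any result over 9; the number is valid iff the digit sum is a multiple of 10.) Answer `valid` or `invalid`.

valid

From the right, keep odd positions and double even positions (subtract 9 from any doubled value over 9):
  doubled (positions 2,4,...): 6 6 2 2 2 4 → sum 22
  kept (positions 1,3,...): 3 8 0 4 5 6 2 → sum 28
Total = 50.
50 mod 10 = 0, so the number is valid.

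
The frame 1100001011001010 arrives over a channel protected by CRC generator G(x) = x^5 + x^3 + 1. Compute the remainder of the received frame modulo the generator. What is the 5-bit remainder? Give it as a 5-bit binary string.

01101

Modulo-2 division of 1100001011001010 by 101001:
  pos 0: 110000 XOR 101001 = 011001
  pos 1: 110011 XOR 101001 = 011010
  pos 2: 110100 XOR 101001 = 011101
  pos 3: 111011 XOR 101001 = 010010
  pos 4: 100101 XOR 101001 = 001100
  pos 6: 110000 XOR 101001 = 011001
  pos 7: 110011 XOR 101001 = 011010
  pos 8: 110100 XOR 101001 = 011101
  pos 9: 111011 XOR 101001 = 010010
  pos 10: 100100 XOR 101001 = 001101
Remainder = 01101 (nonzero — an error is detected).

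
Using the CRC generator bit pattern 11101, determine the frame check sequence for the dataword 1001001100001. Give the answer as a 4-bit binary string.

Append 4 zeros: 10010011000010000. Divide by 11101 (XOR where the leading bit is 1):
  pos 0: 10010 XOR 11101 = 01111
  pos 1: 11110 XOR 11101 = 00011
  pos 4: 11110 XOR 11101 = 00011
  pos 7: 11000 XOR 11101 = 00101
  pos 9: 10110 XOR 11101 = 01011
  pos 10: 10110 XOR 11101 = 01011
  pos 11: 10110 XOR 11101 = 01011
  pos 12: 10110 XOR 11101 = 01011
Remainder (last 4 bits) = 1011. This is the CRC / FCS.

1011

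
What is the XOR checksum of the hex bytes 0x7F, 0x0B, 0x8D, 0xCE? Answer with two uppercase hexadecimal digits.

37

XOR the bytes together:
  start with 0x7F
  0x7F ⊕ 0x0B = 0x74
  0x74 ⊕ 0x8D = 0xF9
  0xF9 ⊕ 0xCE = 0x37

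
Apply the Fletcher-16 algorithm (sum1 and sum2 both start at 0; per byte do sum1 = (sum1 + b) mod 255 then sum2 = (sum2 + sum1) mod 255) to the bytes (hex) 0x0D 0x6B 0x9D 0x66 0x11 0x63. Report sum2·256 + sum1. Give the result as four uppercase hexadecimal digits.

96F0

Running sums (mod 255):
  after byte 0 (0x0D): sum1=13, sum2=13
  after byte 1 (0x6B): sum1=120, sum2=133
  after byte 2 (0x9D): sum1=22, sum2=155
  after byte 3 (0x66): sum1=124, sum2=24
  after byte 4 (0x11): sum1=141, sum2=165
  after byte 5 (0x63): sum1=240, sum2=150
Checksum = sum2·256 + sum1 = 150·256 + 240 = 38640 = 0x96F0.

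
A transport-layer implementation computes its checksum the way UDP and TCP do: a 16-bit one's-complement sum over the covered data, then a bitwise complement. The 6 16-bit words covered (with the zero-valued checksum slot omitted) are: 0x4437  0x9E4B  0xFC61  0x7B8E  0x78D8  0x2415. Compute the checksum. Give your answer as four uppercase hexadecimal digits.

One's-complement addition (fold any carry out of bit 15 back into bit 0):
  0x4437 + 0x9E4B = 0x0E282
  0xE282 + 0xFC61 = 0x1DEE3 → wrap carry → 0xDEE4
  0xDEE4 + 0x7B8E = 0x15A72 → wrap carry → 0x5A73
  0x5A73 + 0x78D8 = 0x0D34B
  0xD34B + 0x2415 = 0x0F760
One's-complement sum = 0xF760.
Checksum = ~0xF760 & 0xFFFF = 0x089F.

089F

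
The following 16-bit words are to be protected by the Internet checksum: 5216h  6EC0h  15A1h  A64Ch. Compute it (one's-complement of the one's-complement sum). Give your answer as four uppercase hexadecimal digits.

One's-complement addition (fold any carry out of bit 15 back into bit 0):
  0x5216 + 0x6EC0 = 0x0C0D6
  0xC0D6 + 0x15A1 = 0x0D677
  0xD677 + 0xA64C = 0x17CC3 → wrap carry → 0x7CC4
One's-complement sum = 0x7CC4.
Checksum = ~0x7CC4 & 0xFFFF = 0x833B.

833B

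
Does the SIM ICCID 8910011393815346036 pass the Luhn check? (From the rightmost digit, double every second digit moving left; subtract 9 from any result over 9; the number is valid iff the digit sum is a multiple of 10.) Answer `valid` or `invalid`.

invalid

From the right, keep odd positions and double even positions (subtract 9 from any doubled value over 9):
  doubled (positions 2,4,...): 6 3 6 2 6 6 2 0 9 → sum 40
  kept (positions 1,3,...): 6 0 4 5 8 9 1 0 1 8 → sum 42
Total = 82.
82 mod 10 = 2, so the number is invalid.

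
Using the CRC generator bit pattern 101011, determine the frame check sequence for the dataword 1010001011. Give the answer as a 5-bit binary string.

Append 5 zeros: 101000101100000. Divide by 101011 (XOR where the leading bit is 1):
  pos 0: 101000 XOR 101011 = 000011
  pos 4: 111011 XOR 101011 = 010000
  pos 5: 100000 XOR 101011 = 001011
  pos 7: 101100 XOR 101011 = 000111
Remainder (last 5 bits) = 11100. This is the CRC / FCS.

11100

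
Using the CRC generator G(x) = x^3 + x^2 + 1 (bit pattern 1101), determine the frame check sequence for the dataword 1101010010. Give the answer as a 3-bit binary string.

Append 3 zeros: 1101010010000. Divide by 1101 (XOR where the leading bit is 1):
  pos 0: 1101 XOR 1101 = 0000
  pos 5: 1001 XOR 1101 = 0100
  pos 6: 1000 XOR 1101 = 0101
  pos 7: 1010 XOR 1101 = 0111
  pos 8: 1110 XOR 1101 = 0011
Remainder (last 3 bits) = 110. This is the CRC / FCS.

110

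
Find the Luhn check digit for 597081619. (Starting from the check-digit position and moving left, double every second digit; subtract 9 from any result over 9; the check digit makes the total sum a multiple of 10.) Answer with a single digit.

Partial digits right→left: 9 1 6 1 8 0 7 9 5
Double every second digit counting from the check-digit position (so the 1st, 3rd, 5th, ... of the partial from the right).
  doubled (with −9 where >9): 9 3 7 5 1 → sum 25
  kept as-is: 1 1 0 9 → sum 11
Total = 25 + 11 = 36.
Check digit = (10 − (36 mod 10)) mod 10 = 4.

4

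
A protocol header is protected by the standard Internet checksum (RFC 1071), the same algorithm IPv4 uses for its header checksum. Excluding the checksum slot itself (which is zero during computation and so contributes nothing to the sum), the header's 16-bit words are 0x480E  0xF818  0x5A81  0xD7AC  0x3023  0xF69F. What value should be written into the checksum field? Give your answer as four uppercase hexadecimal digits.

66E7

One's-complement addition (fold any carry out of bit 15 back into bit 0):
  0x480E + 0xF818 = 0x14026 → wrap carry → 0x4027
  0x4027 + 0x5A81 = 0x09AA8
  0x9AA8 + 0xD7AC = 0x17254 → wrap carry → 0x7255
  0x7255 + 0x3023 = 0x0A278
  0xA278 + 0xF69F = 0x19917 → wrap carry → 0x9918
One's-complement sum = 0x9918.
Checksum = ~0x9918 & 0xFFFF = 0x66E7.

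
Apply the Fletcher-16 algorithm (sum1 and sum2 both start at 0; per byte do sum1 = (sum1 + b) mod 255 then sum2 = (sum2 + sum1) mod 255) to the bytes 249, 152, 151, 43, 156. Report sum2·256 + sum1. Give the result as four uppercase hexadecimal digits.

FDF1

Running sums (mod 255):
  after byte 0 (249): sum1=249, sum2=249
  after byte 1 (152): sum1=146, sum2=140
  after byte 2 (151): sum1=42, sum2=182
  after byte 3 (43): sum1=85, sum2=12
  after byte 4 (156): sum1=241, sum2=253
Checksum = sum2·256 + sum1 = 253·256 + 241 = 65009 = 0xFDF1.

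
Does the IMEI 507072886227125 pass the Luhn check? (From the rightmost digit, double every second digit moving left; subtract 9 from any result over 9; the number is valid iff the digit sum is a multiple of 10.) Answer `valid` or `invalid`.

invalid

From the right, keep odd positions and double even positions (subtract 9 from any doubled value over 9):
  doubled (positions 2,4,...): 4 5 4 7 4 0 0 → sum 24
  kept (positions 1,3,...): 5 1 2 6 8 7 7 5 → sum 41
Total = 65.
65 mod 10 = 5, so the number is invalid.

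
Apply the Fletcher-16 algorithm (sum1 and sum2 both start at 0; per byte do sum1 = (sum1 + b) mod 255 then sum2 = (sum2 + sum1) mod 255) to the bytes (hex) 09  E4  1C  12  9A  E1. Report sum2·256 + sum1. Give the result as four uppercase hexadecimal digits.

Running sums (mod 255):
  after byte 0 (09): sum1=9, sum2=9
  after byte 1 (E4): sum1=237, sum2=246
  after byte 2 (1C): sum1=10, sum2=1
  after byte 3 (12): sum1=28, sum2=29
  after byte 4 (9A): sum1=182, sum2=211
  after byte 5 (E1): sum1=152, sum2=108
Checksum = sum2·256 + sum1 = 108·256 + 152 = 27800 = 0x6C98.

6C98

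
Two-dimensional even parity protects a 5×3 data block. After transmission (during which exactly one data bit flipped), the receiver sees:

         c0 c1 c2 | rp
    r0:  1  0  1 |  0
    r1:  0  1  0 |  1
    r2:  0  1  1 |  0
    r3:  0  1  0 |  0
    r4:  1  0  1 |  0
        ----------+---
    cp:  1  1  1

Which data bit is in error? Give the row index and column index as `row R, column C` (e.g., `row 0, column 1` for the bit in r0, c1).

row 3, column 0

Recompute each row's even parity and compare to rp:
  r0: data parity 0, sent rp 0 → ok
  r1: data parity 1, sent rp 1 → ok
  r2: data parity 0, sent rp 0 → ok
  r3: data parity 1, sent rp 0 → mismatch
  r4: data parity 0, sent rp 0 → ok
Recompute each column's even parity and compare to cp:
  c0: data parity 0, sent cp 1 → mismatch
  c1: data parity 1, sent cp 1 → ok
  c2: data parity 1, sent cp 1 → ok
Exactly one row (r3) and one column (c0) fail → the flipped bit is at their intersection.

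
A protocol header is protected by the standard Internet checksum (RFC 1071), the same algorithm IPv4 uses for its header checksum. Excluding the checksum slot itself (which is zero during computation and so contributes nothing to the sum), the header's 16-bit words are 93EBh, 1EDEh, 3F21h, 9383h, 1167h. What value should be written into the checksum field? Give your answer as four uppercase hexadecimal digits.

692A

One's-complement addition (fold any carry out of bit 15 back into bit 0):
  0x93EB + 0x1EDE = 0x0B2C9
  0xB2C9 + 0x3F21 = 0x0F1EA
  0xF1EA + 0x9383 = 0x1856D → wrap carry → 0x856E
  0x856E + 0x1167 = 0x096D5
One's-complement sum = 0x96D5.
Checksum = ~0x96D5 & 0xFFFF = 0x692A.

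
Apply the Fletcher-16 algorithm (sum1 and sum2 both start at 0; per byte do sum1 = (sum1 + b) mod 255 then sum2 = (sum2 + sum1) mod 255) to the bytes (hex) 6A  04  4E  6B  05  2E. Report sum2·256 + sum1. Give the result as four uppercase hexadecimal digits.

Running sums (mod 255):
  after byte 0 (6A): sum1=106, sum2=106
  after byte 1 (04): sum1=110, sum2=216
  after byte 2 (4E): sum1=188, sum2=149
  after byte 3 (6B): sum1=40, sum2=189
  after byte 4 (05): sum1=45, sum2=234
  after byte 5 (2E): sum1=91, sum2=70
Checksum = sum2·256 + sum1 = 70·256 + 91 = 18011 = 0x465B.

465B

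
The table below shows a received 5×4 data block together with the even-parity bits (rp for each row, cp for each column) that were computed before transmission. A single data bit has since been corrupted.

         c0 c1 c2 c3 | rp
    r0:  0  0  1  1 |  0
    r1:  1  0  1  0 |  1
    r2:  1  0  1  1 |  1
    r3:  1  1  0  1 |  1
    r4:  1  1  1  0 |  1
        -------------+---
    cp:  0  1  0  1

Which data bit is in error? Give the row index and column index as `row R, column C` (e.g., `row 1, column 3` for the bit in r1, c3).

row 1, column 1

Recompute each row's even parity and compare to rp:
  r0: data parity 0, sent rp 0 → ok
  r1: data parity 0, sent rp 1 → mismatch
  r2: data parity 1, sent rp 1 → ok
  r3: data parity 1, sent rp 1 → ok
  r4: data parity 1, sent rp 1 → ok
Recompute each column's even parity and compare to cp:
  c0: data parity 0, sent cp 0 → ok
  c1: data parity 0, sent cp 1 → mismatch
  c2: data parity 0, sent cp 0 → ok
  c3: data parity 1, sent cp 1 → ok
Exactly one row (r1) and one column (c1) fail → the flipped bit is at their intersection.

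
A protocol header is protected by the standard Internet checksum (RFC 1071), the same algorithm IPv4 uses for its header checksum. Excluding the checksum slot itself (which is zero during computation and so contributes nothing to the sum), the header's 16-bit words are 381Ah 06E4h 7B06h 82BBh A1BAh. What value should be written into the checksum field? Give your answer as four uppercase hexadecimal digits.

2185

One's-complement addition (fold any carry out of bit 15 back into bit 0):
  0x381A + 0x06E4 = 0x03EFE
  0x3EFE + 0x7B06 = 0x0BA04
  0xBA04 + 0x82BB = 0x13CBF → wrap carry → 0x3CC0
  0x3CC0 + 0xA1BA = 0x0DE7A
One's-complement sum = 0xDE7A.
Checksum = ~0xDE7A & 0xFFFF = 0x2185.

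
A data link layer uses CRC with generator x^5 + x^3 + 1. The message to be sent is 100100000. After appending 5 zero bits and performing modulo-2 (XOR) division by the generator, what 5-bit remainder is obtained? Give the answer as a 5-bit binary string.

00110

Append 5 zeros: 10010000000000. Divide by 101001 (XOR where the leading bit is 1):
  pos 0: 100100 XOR 101001 = 001101
  pos 2: 110100 XOR 101001 = 011101
  pos 3: 111010 XOR 101001 = 010011
  pos 4: 100110 XOR 101001 = 001111
  pos 6: 111100 XOR 101001 = 010101
  pos 7: 101010 XOR 101001 = 000011
Remainder (last 5 bits) = 00110. This is the CRC / FCS.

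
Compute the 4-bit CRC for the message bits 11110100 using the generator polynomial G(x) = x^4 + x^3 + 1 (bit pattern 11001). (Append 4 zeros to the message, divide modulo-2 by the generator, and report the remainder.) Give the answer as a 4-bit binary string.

0011

Append 4 zeros: 111101000000. Divide by 11001 (XOR where the leading bit is 1):
  pos 0: 11110 XOR 11001 = 00111
  pos 2: 11110 XOR 11001 = 00111
  pos 4: 11100 XOR 11001 = 00101
  pos 6: 10100 XOR 11001 = 01101
  pos 7: 11010 XOR 11001 = 00011
Remainder (last 4 bits) = 0011. This is the CRC / FCS.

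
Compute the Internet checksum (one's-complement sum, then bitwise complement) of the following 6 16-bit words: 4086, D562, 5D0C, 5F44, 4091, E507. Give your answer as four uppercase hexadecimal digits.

One's-complement addition (fold any carry out of bit 15 back into bit 0):
  0x4086 + 0xD562 = 0x115E8 → wrap carry → 0x15E9
  0x15E9 + 0x5D0C = 0x072F5
  0x72F5 + 0x5F44 = 0x0D239
  0xD239 + 0x4091 = 0x112CA → wrap carry → 0x12CB
  0x12CB + 0xE507 = 0x0F7D2
One's-complement sum = 0xF7D2.
Checksum = ~0xF7D2 & 0xFFFF = 0x082D.

082D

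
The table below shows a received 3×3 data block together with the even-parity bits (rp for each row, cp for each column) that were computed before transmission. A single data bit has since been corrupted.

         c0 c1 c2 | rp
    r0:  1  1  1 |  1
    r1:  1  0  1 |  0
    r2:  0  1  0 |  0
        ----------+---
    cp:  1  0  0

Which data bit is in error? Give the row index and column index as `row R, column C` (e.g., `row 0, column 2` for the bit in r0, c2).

row 2, column 0

Recompute each row's even parity and compare to rp:
  r0: data parity 1, sent rp 1 → ok
  r1: data parity 0, sent rp 0 → ok
  r2: data parity 1, sent rp 0 → mismatch
Recompute each column's even parity and compare to cp:
  c0: data parity 0, sent cp 1 → mismatch
  c1: data parity 0, sent cp 0 → ok
  c2: data parity 0, sent cp 0 → ok
Exactly one row (r2) and one column (c0) fail → the flipped bit is at their intersection.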